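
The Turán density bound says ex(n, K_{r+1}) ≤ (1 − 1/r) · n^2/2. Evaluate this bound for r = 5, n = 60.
Turán density bound = (4/5) · 60^2/2 = 1440

Turán's theorem: ex(n, K_{r+1}) is achieved by the complete r-partite Turán graph T(n, r) with parts as balanced as possible, and is at most (1 − 1/r) · n^2/2. For r = 5, n = 60: the density bound is (4/5) · 3600/2 = 1440. Since 5 ∣ 60, the Turán graph T(60, 5) has parts of equal size 12, and its edge count e(T(60, 5)) = 1440 attains the density bound exactly.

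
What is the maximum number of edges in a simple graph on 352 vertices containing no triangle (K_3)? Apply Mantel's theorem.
ex(352, K_3) = ⌊352^2/4⌋ = 30976

Mantel (1907): a triangle-free graph on n vertices has at most ⌊n^2/4⌋ edges, with equality for the complete bipartite graph K_{⌊n/2⌋, ⌈n/2⌉}. For n = 352: ⌊352^2/4⌋ = ⌊123904/4⌋ = 30976. The extremal graph is K_{176, 176}, which has 176·176 = 30976 edges.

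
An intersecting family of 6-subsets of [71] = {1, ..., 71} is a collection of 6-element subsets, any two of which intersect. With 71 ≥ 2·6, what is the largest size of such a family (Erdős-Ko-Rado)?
max |F| = C(70, 5) = 12103014

Erdős-Ko-Rado (1961): when n ≥ 2k, max |F| = C(n−1, k−1). The bound is attained by the star {A : i ∈ A} for any fixed i ∈ [n]. Here C(71−1, 6−1) = C(70, 5) = 12103014.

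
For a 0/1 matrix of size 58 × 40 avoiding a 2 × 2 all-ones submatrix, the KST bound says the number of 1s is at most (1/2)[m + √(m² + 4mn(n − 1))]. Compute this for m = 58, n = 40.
z(58, 40; 2, 2) ≤ (1/2)[58 + √(58² + 4·58·40·39)] = (1/2)[58 + √365284] = 331.1936

Kővári–Sós–Turán: let r_1, ..., r_58 be the row sums and z = Σ r_i the total number of 1s. Each pair of columns can share at most one row with both entries 1 (else a 2×2 all-ones block appears), so Σ_i C(r_i, 2) ≤ C(40, 2) = 780. By convexity Σ_i C(r_i, 2) ≥ 58·C(z/58, 2) = z(z − 58)/(2·58), giving z² − 58z − 58·40·39 ≤ 0 and hence z ≤ (1/2)[58 + √(3364 + 4·90480)] = (1/2)[58 + √365284] ≈ (1/2)(58 + 604.3873) = 331.1936.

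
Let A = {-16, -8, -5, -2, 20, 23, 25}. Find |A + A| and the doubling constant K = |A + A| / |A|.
K = |A + A| / |A| = 25/7

Enumerate A + A = {a + b : a, b ∈ A}. With |A| = 7, there are |A|^2 = 49 ordered sum pairs; collecting distinct values, A + A = {-32, -24, -21, -18, -16, -13, -10, -7, -4, 4, 7, 9, 12, 15, 17, 18, 20, 21, 23, 40, 43, 45, 46, 48, 50}, so |A + A| = 25. Thus K = 25/7. For comparison, the minimum possible |A + A| over all 7-element sets is 2·7 − 1 = 13 (so min K = 13/7), attained only by arithmetic progressions.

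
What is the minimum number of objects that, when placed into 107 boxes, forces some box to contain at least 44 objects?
n = (44 − 1)·107 + 1 = 4602

By the generalised pigeonhole principle, to guarantee some box contains ≥ r objects we need more than (r − 1) · k objects total. Threshold: n = (r − 1) · k + 1. With r = 44 and k = 107: n = 43 · 107 + 1 = 4601 + 1 = 4602. For n = 4601 = 43 · 107, we can put exactly 43 objects in every box, avoiding 44 in any single one — so 4602 is tight.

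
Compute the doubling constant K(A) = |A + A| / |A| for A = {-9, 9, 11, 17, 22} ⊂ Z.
K = |A + A| / |A| = 15/5 = 3

Enumerate A + A = {a + b : a, b ∈ A}. With |A| = 5, there are |A|^2 = 25 ordered sum pairs; collecting distinct values, A + A = {-18, 0, 2, 8, 13, 18, 20, 22, 26, 28, 31, 33, 34, 39, 44}, so |A + A| = 15. Thus K = 15/5 = 3. For comparison, the minimum possible |A + A| over all 5-element sets is 2·5 − 1 = 9 (so min K = 9/5), attained only by arithmetic progressions.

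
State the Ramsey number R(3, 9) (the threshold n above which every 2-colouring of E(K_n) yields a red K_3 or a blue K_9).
R(3, 9) = 36

Lower bound: an explicit 2-colouring of K_{35} (typically a Paley-type or other structured construction) avoids a red K_3 and a blue K_9, showing R(3, 9) > 35.
Upper bound: the simple Erdős–Szekeres recurrence only gives R(3, 9) ≤ 37; the tight bound R(3, 9) ≤ 36 requires a sharper case analysis (or computer search) of 2-colourings of K_{36}.
Hence R(3, 9) = 36.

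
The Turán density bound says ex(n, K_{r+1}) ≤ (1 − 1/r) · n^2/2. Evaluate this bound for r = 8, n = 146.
Turán density bound = (7/8) · 146^2/2 = 37303/4 ≈ 9325.75

Turán's theorem: ex(n, K_{r+1}) is achieved by the complete r-partite Turán graph T(n, r) with parts as balanced as possible, and is at most (1 − 1/r) · n^2/2. For r = 8, n = 146: the density bound is (7/8) · 21316/2 = 37303/4 ≈ 9325.75. The integer-valued extremum is e(T(146, 8)) = 9325, which is strictly less than the density bound 37303/4 since 8 ∤ 146 (the parts of T(146, 8) cannot all be equal).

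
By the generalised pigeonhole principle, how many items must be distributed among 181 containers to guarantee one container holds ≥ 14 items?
n = (14 − 1)·181 + 1 = 2354

By the generalised pigeonhole principle, to guarantee some box contains ≥ r objects we need more than (r − 1) · k objects total. Threshold: n = (r − 1) · k + 1. With r = 14 and k = 181: n = 13 · 181 + 1 = 2353 + 1 = 2354. For n = 2353 = 13 · 181, we can put exactly 13 objects in every box, avoiding 14 in any single one — so 2354 is tight.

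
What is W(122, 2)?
W(122, 2) = 122 + 1 = 123

A 2-term AP is any pair of integers, so a monochromatic 2-AP exists iff some colour is used at least twice. With 122 colours, the colouring i ↦ i on {1, ..., 122} uses each colour once, avoiding any monochromatic pair, so W(122, 2) > 122. For {1, ..., 123}, pigeonhole forces two integers of the same colour, which form a monochromatic 2-AP. Hence W(122, 2) = 123.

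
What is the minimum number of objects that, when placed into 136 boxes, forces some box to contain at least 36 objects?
n = (36 − 1)·136 + 1 = 4761

By the generalised pigeonhole principle, to guarantee some box contains ≥ r objects we need more than (r − 1) · k objects total. Threshold: n = (r − 1) · k + 1. With r = 36 and k = 136: n = 35 · 136 + 1 = 4760 + 1 = 4761. For n = 4760 = 35 · 136, we can put exactly 35 objects in every box, avoiding 36 in any single one — so 4761 is tight.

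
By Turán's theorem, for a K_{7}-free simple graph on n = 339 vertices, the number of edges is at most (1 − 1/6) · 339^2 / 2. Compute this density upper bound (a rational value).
Turán density bound = (5/6) · 339^2/2 = 191535/4 ≈ 47883.75

Turán's theorem: ex(n, K_{r+1}) is achieved by the complete r-partite Turán graph T(n, r) with parts as balanced as possible, and is at most (1 − 1/r) · n^2/2. For r = 6, n = 339: the density bound is (5/6) · 114921/2 = 191535/4 ≈ 47883.75. The integer-valued extremum is e(T(339, 6)) = 47883, which is strictly less than the density bound 191535/4 since 6 ∤ 339 (the parts of T(339, 6) cannot all be equal).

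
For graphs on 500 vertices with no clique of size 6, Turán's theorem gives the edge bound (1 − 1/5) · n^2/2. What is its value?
Turán density bound = (4/5) · 500^2/2 = 100000

Turán's theorem: ex(n, K_{r+1}) is achieved by the complete r-partite Turán graph T(n, r) with parts as balanced as possible, and is at most (1 − 1/r) · n^2/2. For r = 5, n = 500: the density bound is (4/5) · 250000/2 = 100000. Since 5 ∣ 500, the Turán graph T(500, 5) has parts of equal size 100, and its edge count e(T(500, 5)) = 100000 attains the density bound exactly.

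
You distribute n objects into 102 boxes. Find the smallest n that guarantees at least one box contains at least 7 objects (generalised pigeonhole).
n = (7 − 1)·102 + 1 = 613

By the generalised pigeonhole principle, to guarantee some box contains ≥ r objects we need more than (r − 1) · k objects total. Threshold: n = (r − 1) · k + 1. With r = 7 and k = 102: n = 6 · 102 + 1 = 612 + 1 = 613. For n = 612 = 6 · 102, we can put exactly 6 objects in every box, avoiding 7 in any single one — so 613 is tight.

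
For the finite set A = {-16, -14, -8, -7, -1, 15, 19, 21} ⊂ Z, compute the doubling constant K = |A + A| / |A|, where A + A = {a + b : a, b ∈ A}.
K = |A + A| / |A| = 32/8 = 4

Enumerate A + A = {a + b : a, b ∈ A}. With |A| = 8, there are |A|^2 = 64 ordered sum pairs; collecting distinct values, A + A = {-32, -30, -28, -24, -23, -22, -21, -17, -16, -15, -14, -9, -8, -2, -1, 1, 3, 5, 7, 8, 11, 12, 13, 14, 18, 20, 30, 34, 36, 38, 40, 42}, so |A + A| = 32. Thus K = 32/8 = 4. For comparison, the minimum possible |A + A| over all 8-element sets is 2·8 − 1 = 15 (so min K = 15/8), attained only by arithmetic progressions.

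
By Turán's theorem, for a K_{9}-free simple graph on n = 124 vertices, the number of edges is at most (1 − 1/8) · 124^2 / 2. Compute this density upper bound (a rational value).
Turán density bound = (7/8) · 124^2/2 = 6727

Turán's theorem: ex(n, K_{r+1}) is achieved by the complete r-partite Turán graph T(n, r) with parts as balanced as possible, and is at most (1 − 1/r) · n^2/2. For r = 8, n = 124: the density bound is (7/8) · 15376/2 = 6727. The integer-valued extremum is e(T(124, 8)) = 6726, which is strictly less than the density bound 6727 since 8 ∤ 124 (the parts of T(124, 8) cannot all be equal).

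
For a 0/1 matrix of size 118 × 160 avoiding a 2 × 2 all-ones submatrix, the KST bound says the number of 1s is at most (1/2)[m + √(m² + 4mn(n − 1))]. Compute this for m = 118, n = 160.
z(118, 160; 2, 2) ≤ (1/2)[118 + √(118² + 4·118·160·159)] = (1/2)[118 + √12021604] = 1792.6092

Kővári–Sós–Turán: let r_1, ..., r_118 be the row sums and z = Σ r_i the total number of 1s. Each pair of columns can share at most one row with both entries 1 (else a 2×2 all-ones block appears), so Σ_i C(r_i, 2) ≤ C(160, 2) = 12720. By convexity Σ_i C(r_i, 2) ≥ 118·C(z/118, 2) = z(z − 118)/(2·118), giving z² − 118z − 118·160·159 ≤ 0 and hence z ≤ (1/2)[118 + √(13924 + 4·3001920)] = (1/2)[118 + √12021604] ≈ (1/2)(118 + 3467.2185) = 1792.6092.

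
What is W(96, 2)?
W(96, 2) = 96 + 1 = 97

A 2-term AP is any pair of integers, so a monochromatic 2-AP exists iff some colour is used at least twice. With 96 colours, the colouring i ↦ i on {1, ..., 96} uses each colour once, avoiding any monochromatic pair, so W(96, 2) > 96. For {1, ..., 97}, pigeonhole forces two integers of the same colour, which form a monochromatic 2-AP. Hence W(96, 2) = 97.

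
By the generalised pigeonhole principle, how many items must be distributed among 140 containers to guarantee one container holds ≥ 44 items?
n = (44 − 1)·140 + 1 = 6021

By the generalised pigeonhole principle, to guarantee some box contains ≥ r objects we need more than (r − 1) · k objects total. Threshold: n = (r − 1) · k + 1. With r = 44 and k = 140: n = 43 · 140 + 1 = 6020 + 1 = 6021. For n = 6020 = 43 · 140, we can put exactly 43 objects in every box, avoiding 44 in any single one — so 6021 is tight.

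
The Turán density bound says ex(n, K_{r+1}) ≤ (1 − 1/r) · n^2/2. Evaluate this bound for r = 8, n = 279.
Turán density bound = (7/8) · 279^2/2 = 544887/16 ≈ 34055.4375

Turán's theorem: ex(n, K_{r+1}) is achieved by the complete r-partite Turán graph T(n, r) with parts as balanced as possible, and is at most (1 − 1/r) · n^2/2. For r = 8, n = 279: the density bound is (7/8) · 77841/2 = 544887/16 ≈ 34055.4375. The integer-valued extremum is e(T(279, 8)) = 34055, which is strictly less than the density bound 544887/16 since 8 ∤ 279 (the parts of T(279, 8) cannot all be equal).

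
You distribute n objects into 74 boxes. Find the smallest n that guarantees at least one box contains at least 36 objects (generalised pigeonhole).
n = (36 − 1)·74 + 1 = 2591

By the generalised pigeonhole principle, to guarantee some box contains ≥ r objects we need more than (r − 1) · k objects total. Threshold: n = (r − 1) · k + 1. With r = 36 and k = 74: n = 35 · 74 + 1 = 2590 + 1 = 2591. For n = 2590 = 35 · 74, we can put exactly 35 objects in every box, avoiding 36 in any single one — so 2591 is tight.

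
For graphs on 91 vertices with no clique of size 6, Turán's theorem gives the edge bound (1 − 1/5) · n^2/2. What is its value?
Turán density bound = (4/5) · 91^2/2 = 16562/5 ≈ 3312.4

Turán's theorem: ex(n, K_{r+1}) is achieved by the complete r-partite Turán graph T(n, r) with parts as balanced as possible, and is at most (1 − 1/r) · n^2/2. For r = 5, n = 91: the density bound is (4/5) · 8281/2 = 16562/5 ≈ 3312.4. The integer-valued extremum is e(T(91, 5)) = 3312, which is strictly less than the density bound 16562/5 since 5 ∤ 91 (the parts of T(91, 5) cannot all be equal).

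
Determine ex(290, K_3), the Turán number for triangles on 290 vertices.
ex(290, K_3) = ⌊290^2/4⌋ = 21025

Mantel (1907): a triangle-free graph on n vertices has at most ⌊n^2/4⌋ edges, with equality for the complete bipartite graph K_{⌊n/2⌋, ⌈n/2⌉}. For n = 290: ⌊290^2/4⌋ = ⌊84100/4⌋ = 21025. The extremal graph is K_{145, 145}, which has 145·145 = 21025 edges.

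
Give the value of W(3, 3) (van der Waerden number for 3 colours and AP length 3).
W(3, 3) = 27

W(3, 3) = 27. The lower bound W(3, 3) > 26 comes from an explicit good 3-colouring of [1, 26]; the upper bound W(3, 3) ≤ 27 was verified by exhaustive search over 3-colourings of [1, 27].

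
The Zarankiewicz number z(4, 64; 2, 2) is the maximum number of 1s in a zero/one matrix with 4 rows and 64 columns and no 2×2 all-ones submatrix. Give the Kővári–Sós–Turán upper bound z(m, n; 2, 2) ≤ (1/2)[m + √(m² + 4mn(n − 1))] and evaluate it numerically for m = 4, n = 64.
z(4, 64; 2, 2) ≤ (1/2)[4 + √(4² + 4·4·64·63)] = (1/2)[4 + √64528] = 129.0118

Kővári–Sós–Turán: let r_1, ..., r_4 be the row sums and z = Σ r_i the total number of 1s. Each pair of columns can share at most one row with both entries 1 (else a 2×2 all-ones block appears), so Σ_i C(r_i, 2) ≤ C(64, 2) = 2016. By convexity Σ_i C(r_i, 2) ≥ 4·C(z/4, 2) = z(z − 4)/(2·4), giving z² − 4z − 4·64·63 ≤ 0 and hence z ≤ (1/2)[4 + √(16 + 4·16128)] = (1/2)[4 + √64528] ≈ (1/2)(4 + 254.0236) = 129.0118.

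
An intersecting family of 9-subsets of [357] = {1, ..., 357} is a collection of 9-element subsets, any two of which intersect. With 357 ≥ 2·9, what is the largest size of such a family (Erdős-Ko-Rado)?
max |F| = C(356, 8) = 5911246178451900

Erdős-Ko-Rado (1961): when n ≥ 2k, max |F| = C(n−1, k−1). The bound is attained by the star {A : i ∈ A} for any fixed i ∈ [n]. Here C(357−1, 9−1) = C(356, 8) = 5911246178451900.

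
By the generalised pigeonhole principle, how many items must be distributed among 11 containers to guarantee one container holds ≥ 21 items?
n = (21 − 1)·11 + 1 = 221

By the generalised pigeonhole principle, to guarantee some box contains ≥ r objects we need more than (r − 1) · k objects total. Threshold: n = (r − 1) · k + 1. With r = 21 and k = 11: n = 20 · 11 + 1 = 220 + 1 = 221. For n = 220 = 20 · 11, we can put exactly 20 objects in every box, avoiding 21 in any single one — so 221 is tight.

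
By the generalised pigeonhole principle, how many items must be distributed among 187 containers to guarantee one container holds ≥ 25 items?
n = (25 − 1)·187 + 1 = 4489

By the generalised pigeonhole principle, to guarantee some box contains ≥ r objects we need more than (r − 1) · k objects total. Threshold: n = (r − 1) · k + 1. With r = 25 and k = 187: n = 24 · 187 + 1 = 4488 + 1 = 4489. For n = 4488 = 24 · 187, we can put exactly 24 objects in every box, avoiding 25 in any single one — so 4489 is tight.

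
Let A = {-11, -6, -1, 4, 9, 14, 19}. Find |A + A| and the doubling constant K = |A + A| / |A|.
K = |A + A| / |A| = 13/7

Enumerate A + A = {a + b : a, b ∈ A}. With |A| = 7, there are |A|^2 = 49 ordered sum pairs; collecting distinct values, A + A = {-22, -17, -12, -7, -2, 3, 8, 13, 18, 23, 28, 33, 38}, so |A + A| = 13. Thus K = 13/7. Here |A + A| = 2|A| − 1 = 13, the minimum possible — so K = 13/7 is minimal, which holds iff A is an arithmetic progression.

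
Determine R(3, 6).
R(3, 6) = 18

Lower bound: an explicit 2-colouring of K_{17} (typically a Paley-type or other structured construction) avoids a red K_3 and a blue K_6, showing R(3, 6) > 17.
Upper bound: the simple Erdős–Szekeres recurrence only gives R(3, 6) ≤ 20; the tight bound R(3, 6) ≤ 18 requires a sharper case analysis (or computer search) of 2-colourings of K_{18}.
Hence R(3, 6) = 18.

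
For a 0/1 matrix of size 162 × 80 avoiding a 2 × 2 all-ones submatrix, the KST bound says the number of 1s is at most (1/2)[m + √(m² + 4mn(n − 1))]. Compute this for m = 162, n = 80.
z(162, 80; 2, 2) ≤ (1/2)[162 + √(162² + 4·162·80·79)] = (1/2)[162 + √4121604] = 1096.0867

Kővári–Sós–Turán: let r_1, ..., r_162 be the row sums and z = Σ r_i the total number of 1s. Each pair of columns can share at most one row with both entries 1 (else a 2×2 all-ones block appears), so Σ_i C(r_i, 2) ≤ C(80, 2) = 3160. By convexity Σ_i C(r_i, 2) ≥ 162·C(z/162, 2) = z(z − 162)/(2·162), giving z² − 162z − 162·80·79 ≤ 0 and hence z ≤ (1/2)[162 + √(26244 + 4·1023840)] = (1/2)[162 + √4121604] ≈ (1/2)(162 + 2030.1734) = 1096.0867.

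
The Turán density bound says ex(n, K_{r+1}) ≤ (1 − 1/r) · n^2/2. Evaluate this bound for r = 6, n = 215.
Turán density bound = (5/6) · 215^2/2 = 231125/12 ≈ 19260.4167

Turán's theorem: ex(n, K_{r+1}) is achieved by the complete r-partite Turán graph T(n, r) with parts as balanced as possible, and is at most (1 − 1/r) · n^2/2. For r = 6, n = 215: the density bound is (5/6) · 46225/2 = 231125/12 ≈ 19260.4167. The integer-valued extremum is e(T(215, 6)) = 19260, which is strictly less than the density bound 231125/12 since 6 ∤ 215 (the parts of T(215, 6) cannot all be equal).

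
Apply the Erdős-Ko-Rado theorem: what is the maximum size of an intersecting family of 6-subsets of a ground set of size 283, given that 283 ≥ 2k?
max |F| = C(282, 5) = 14341058676

The Erdős-Ko-Rado theorem states: for n ≥ 2k, an intersecting family of k-subsets of an n-element set has size at most C(n − 1, k − 1), with equality for 'star' families {A ⊆ [n] : |A| = k, i ∈ A} (fix an element i). For n = 283, k = 6: C(282, 5) = 14341058676.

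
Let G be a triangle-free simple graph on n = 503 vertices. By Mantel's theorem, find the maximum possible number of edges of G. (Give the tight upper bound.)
ex(503, K_3) = ⌊503^2/4⌋ = 63252

Mantel (1907): a triangle-free graph on n vertices has at most ⌊n^2/4⌋ edges, with equality for the complete bipartite graph K_{⌊n/2⌋, ⌈n/2⌉}. For n = 503: ⌊503^2/4⌋ = ⌊253009/4⌋ = 63252. The extremal graph is K_{251, 252}, which has 251·252 = 63252 edges.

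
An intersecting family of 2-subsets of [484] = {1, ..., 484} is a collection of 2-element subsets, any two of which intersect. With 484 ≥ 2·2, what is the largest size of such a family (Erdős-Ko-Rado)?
max |F| = C(483, 1) = 483

Erdős-Ko-Rado (1961): when n ≥ 2k, max |F| = C(n−1, k−1). The bound is attained by the star {A : i ∈ A} for any fixed i ∈ [n]. Here C(484−1, 2−1) = C(483, 1) = 483.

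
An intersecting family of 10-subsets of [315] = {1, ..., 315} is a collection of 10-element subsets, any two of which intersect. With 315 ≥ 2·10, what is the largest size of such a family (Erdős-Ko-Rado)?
max |F| = C(314, 9) = 72837767741372062

The Erdős-Ko-Rado theorem states: for n ≥ 2k, an intersecting family of k-subsets of an n-element set has size at most C(n − 1, k − 1), with equality for 'star' families {A ⊆ [n] : |A| = k, i ∈ A} (fix an element i). For n = 315, k = 10: C(314, 9) = 72837767741372062.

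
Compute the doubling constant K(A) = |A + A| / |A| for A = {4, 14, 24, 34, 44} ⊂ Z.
K = |A + A| / |A| = 9/5

Enumerate A + A = {a + b : a, b ∈ A}. With |A| = 5, there are |A|^2 = 25 ordered sum pairs; collecting distinct values, A + A = {8, 18, 28, 38, 48, 58, 68, 78, 88}, so |A + A| = 9. Thus K = 9/5. Here |A + A| = 2|A| − 1 = 9, the minimum possible — so K = 9/5 is minimal, which holds iff A is an arithmetic progression.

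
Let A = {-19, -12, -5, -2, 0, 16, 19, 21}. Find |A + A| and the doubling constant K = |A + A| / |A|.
K = |A + A| / |A| = 31/8

Enumerate A + A = {a + b : a, b ∈ A}. With |A| = 8, there are |A|^2 = 64 ordered sum pairs; collecting distinct values, A + A = {-38, -31, -24, -21, -19, -17, -14, -12, -10, -7, -5, -4, -3, -2, 0, 2, 4, 7, 9, 11, 14, 16, 17, 19, 21, 32, 35, 37, 38, 40, 42}, so |A + A| = 31. Thus K = 31/8. For comparison, the minimum possible |A + A| over all 8-element sets is 2·8 − 1 = 15 (so min K = 15/8), attained only by arithmetic progressions.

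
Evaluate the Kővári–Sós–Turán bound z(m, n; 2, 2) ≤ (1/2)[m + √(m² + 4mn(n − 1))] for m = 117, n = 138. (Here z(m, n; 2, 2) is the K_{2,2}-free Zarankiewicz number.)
z(117, 138; 2, 2) ≤ (1/2)[117 + √(117² + 4·117·138·137)] = (1/2)[117 + √8861697] = 1546.9301

Kővári–Sós–Turán: let r_1, ..., r_117 be the row sums and z = Σ r_i the total number of 1s. Each pair of columns can share at most one row with both entries 1 (else a 2×2 all-ones block appears), so Σ_i C(r_i, 2) ≤ C(138, 2) = 9453. By convexity Σ_i C(r_i, 2) ≥ 117·C(z/117, 2) = z(z − 117)/(2·117), giving z² − 117z − 117·138·137 ≤ 0 and hence z ≤ (1/2)[117 + √(13689 + 4·2212002)] = (1/2)[117 + √8861697] ≈ (1/2)(117 + 2976.8603) = 1546.9301.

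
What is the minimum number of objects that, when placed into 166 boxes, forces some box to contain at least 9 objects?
n = (9 − 1)·166 + 1 = 1329

By the generalised pigeonhole principle, to guarantee some box contains ≥ r objects we need more than (r − 1) · k objects total. Threshold: n = (r − 1) · k + 1. With r = 9 and k = 166: n = 8 · 166 + 1 = 1328 + 1 = 1329. For n = 1328 = 8 · 166, we can put exactly 8 objects in every box, avoiding 9 in any single one — so 1329 is tight.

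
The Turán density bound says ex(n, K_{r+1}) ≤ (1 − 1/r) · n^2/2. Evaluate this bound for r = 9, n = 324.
Turán density bound = (8/9) · 324^2/2 = 46656

Turán's theorem: ex(n, K_{r+1}) is achieved by the complete r-partite Turán graph T(n, r) with parts as balanced as possible, and is at most (1 − 1/r) · n^2/2. For r = 9, n = 324: the density bound is (8/9) · 104976/2 = 46656. Since 9 ∣ 324, the Turán graph T(324, 9) has parts of equal size 36, and its edge count e(T(324, 9)) = 46656 attains the density bound exactly.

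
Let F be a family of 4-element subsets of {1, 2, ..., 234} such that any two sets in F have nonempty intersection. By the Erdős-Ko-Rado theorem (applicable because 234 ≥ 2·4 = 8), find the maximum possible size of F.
max |F| = C(233, 3) = 2081156

Erdős-Ko-Rado (1961): when n ≥ 2k, max |F| = C(n−1, k−1). The bound is attained by the star {A : i ∈ A} for any fixed i ∈ [n]. Here C(234−1, 4−1) = C(233, 3) = 2081156.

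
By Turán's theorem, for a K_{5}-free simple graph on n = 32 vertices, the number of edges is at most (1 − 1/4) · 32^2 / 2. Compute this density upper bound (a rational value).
Turán density bound = (3/4) · 32^2/2 = 384

Turán's theorem: ex(n, K_{r+1}) is achieved by the complete r-partite Turán graph T(n, r) with parts as balanced as possible, and is at most (1 − 1/r) · n^2/2. For r = 4, n = 32: the density bound is (3/4) · 1024/2 = 384. Since 4 ∣ 32, the Turán graph T(32, 4) has parts of equal size 8, and its edge count e(T(32, 4)) = 384 attains the density bound exactly.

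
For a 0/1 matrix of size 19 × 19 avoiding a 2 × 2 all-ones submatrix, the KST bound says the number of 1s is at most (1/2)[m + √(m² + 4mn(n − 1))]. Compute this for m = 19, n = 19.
z(19, 19; 2, 2) ≤ (1/2)[19 + √(19² + 4·19·19·18)] = (1/2)[19 + √26353] = 90.668

Kővári–Sós–Turán: let r_1, ..., r_19 be the row sums and z = Σ r_i the total number of 1s. Each pair of columns can share at most one row with both entries 1 (else a 2×2 all-ones block appears), so Σ_i C(r_i, 2) ≤ C(19, 2) = 171. By convexity Σ_i C(r_i, 2) ≥ 19·C(z/19, 2) = z(z − 19)/(2·19), giving z² − 19z − 19·19·18 ≤ 0 and hence z ≤ (1/2)[19 + √(361 + 4·6498)] = (1/2)[19 + √26353] ≈ (1/2)(19 + 162.3361) = 90.668.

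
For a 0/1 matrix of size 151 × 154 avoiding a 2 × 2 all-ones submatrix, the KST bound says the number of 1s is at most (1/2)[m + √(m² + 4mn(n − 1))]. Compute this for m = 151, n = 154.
z(151, 154; 2, 2) ≤ (1/2)[151 + √(151² + 4·151·154·153)] = (1/2)[151 + √14254249] = 1963.24

Kővári–Sós–Turán: let r_1, ..., r_151 be the row sums and z = Σ r_i the total number of 1s. Each pair of columns can share at most one row with both entries 1 (else a 2×2 all-ones block appears), so Σ_i C(r_i, 2) ≤ C(154, 2) = 11781. By convexity Σ_i C(r_i, 2) ≥ 151·C(z/151, 2) = z(z − 151)/(2·151), giving z² − 151z − 151·154·153 ≤ 0 and hence z ≤ (1/2)[151 + √(22801 + 4·3557862)] = (1/2)[151 + √14254249] ≈ (1/2)(151 + 3775.48) = 1963.24.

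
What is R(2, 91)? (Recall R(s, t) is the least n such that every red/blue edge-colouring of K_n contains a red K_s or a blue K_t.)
R(2, 91) = 91

R(2, k) = k for all k ≥ 2: in a 2-colouring of K_k, either some edge is red (a red K_2) or all edges are blue (a blue K_k). And K_{90} coloured all-blue has no blue K_91, so R(2, 91) > 90. Hence R(2, 91) = 91.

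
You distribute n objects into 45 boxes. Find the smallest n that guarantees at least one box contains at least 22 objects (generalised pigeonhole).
n = (22 − 1)·45 + 1 = 946

By the generalised pigeonhole principle, to guarantee some box contains ≥ r objects we need more than (r − 1) · k objects total. Threshold: n = (r − 1) · k + 1. With r = 22 and k = 45: n = 21 · 45 + 1 = 945 + 1 = 946. For n = 945 = 21 · 45, we can put exactly 21 objects in every box, avoiding 22 in any single one — so 946 is tight.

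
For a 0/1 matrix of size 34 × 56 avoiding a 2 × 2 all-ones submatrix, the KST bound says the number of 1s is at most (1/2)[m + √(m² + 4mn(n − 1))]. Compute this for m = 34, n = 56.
z(34, 56; 2, 2) ≤ (1/2)[34 + √(34² + 4·34·56·55)] = (1/2)[34 + √420036] = 341.0509

Kővári–Sós–Turán: let r_1, ..., r_34 be the row sums and z = Σ r_i the total number of 1s. Each pair of columns can share at most one row with both entries 1 (else a 2×2 all-ones block appears), so Σ_i C(r_i, 2) ≤ C(56, 2) = 1540. By convexity Σ_i C(r_i, 2) ≥ 34·C(z/34, 2) = z(z − 34)/(2·34), giving z² − 34z − 34·56·55 ≤ 0 and hence z ≤ (1/2)[34 + √(1156 + 4·104720)] = (1/2)[34 + √420036] ≈ (1/2)(34 + 648.1018) = 341.0509.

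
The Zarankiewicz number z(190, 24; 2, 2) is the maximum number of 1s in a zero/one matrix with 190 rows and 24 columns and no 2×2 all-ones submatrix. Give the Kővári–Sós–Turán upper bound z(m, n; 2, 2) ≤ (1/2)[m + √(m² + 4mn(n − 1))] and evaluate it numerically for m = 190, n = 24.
z(190, 24; 2, 2) ≤ (1/2)[190 + √(190² + 4·190·24·23)] = (1/2)[190 + √455620] = 432.4981

Kővári–Sós–Turán: let r_1, ..., r_190 be the row sums and z = Σ r_i the total number of 1s. Each pair of columns can share at most one row with both entries 1 (else a 2×2 all-ones block appears), so Σ_i C(r_i, 2) ≤ C(24, 2) = 276. By convexity Σ_i C(r_i, 2) ≥ 190·C(z/190, 2) = z(z − 190)/(2·190), giving z² − 190z − 190·24·23 ≤ 0 and hence z ≤ (1/2)[190 + √(36100 + 4·104880)] = (1/2)[190 + √455620] ≈ (1/2)(190 + 674.9963) = 432.4981.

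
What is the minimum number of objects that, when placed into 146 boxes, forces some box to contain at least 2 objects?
n = (2 − 1)·146 + 1 = 147

By the generalised pigeonhole principle, to guarantee some box contains ≥ r objects we need more than (r − 1) · k objects total. Threshold: n = (r − 1) · k + 1. With r = 2 and k = 146: n = 1 · 146 + 1 = 146 + 1 = 147. For n = 146 = 1 · 146, we can put exactly 1 objects in every box, avoiding 2 in any single one — so 147 is tight.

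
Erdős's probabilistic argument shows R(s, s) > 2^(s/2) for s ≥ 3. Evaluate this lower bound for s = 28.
2^(28/2) = 16384; so R(28, 28) > 16384

Colour each edge of K_n uniformly at random with red/blue. The expected number of monochromatic K_28 is C(n, 28) · 2 · 2^(−C(28,2)). If C(n, 28) · 2^(1 − C(28,2)) < 1, then with positive probability no monochromatic K_28 exists, so R(28, 28) > n. The standard estimate C(n, 28) ≤ n^28/28! shows this inequality holds whenever n ≤ 2^(28/2) (since 28! · 2^(C(28,2) − 1) > 2^(28^2/2) ≥ n^28). Hence R(28, 28) > 2^(28/2) = 16384.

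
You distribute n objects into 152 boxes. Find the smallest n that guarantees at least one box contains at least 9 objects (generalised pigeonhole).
n = (9 − 1)·152 + 1 = 1217

By the generalised pigeonhole principle, to guarantee some box contains ≥ r objects we need more than (r − 1) · k objects total. Threshold: n = (r − 1) · k + 1. With r = 9 and k = 152: n = 8 · 152 + 1 = 1216 + 1 = 1217. For n = 1216 = 8 · 152, we can put exactly 8 objects in every box, avoiding 9 in any single one — so 1217 is tight.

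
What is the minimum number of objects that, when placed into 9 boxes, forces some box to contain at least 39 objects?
n = (39 − 1)·9 + 1 = 343

By the generalised pigeonhole principle, to guarantee some box contains ≥ r objects we need more than (r − 1) · k objects total. Threshold: n = (r − 1) · k + 1. With r = 39 and k = 9: n = 38 · 9 + 1 = 342 + 1 = 343. For n = 342 = 38 · 9, we can put exactly 38 objects in every box, avoiding 39 in any single one — so 343 is tight.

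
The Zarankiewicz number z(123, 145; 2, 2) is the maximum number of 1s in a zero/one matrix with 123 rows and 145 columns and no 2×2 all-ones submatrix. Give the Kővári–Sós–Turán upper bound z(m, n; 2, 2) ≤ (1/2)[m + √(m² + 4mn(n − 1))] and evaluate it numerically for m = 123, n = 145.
z(123, 145; 2, 2) ≤ (1/2)[123 + √(123² + 4·123·145·144)] = (1/2)[123 + √10288089] = 1665.2526

Kővári–Sós–Turán: let r_1, ..., r_123 be the row sums and z = Σ r_i the total number of 1s. Each pair of columns can share at most one row with both entries 1 (else a 2×2 all-ones block appears), so Σ_i C(r_i, 2) ≤ C(145, 2) = 10440. By convexity Σ_i C(r_i, 2) ≥ 123·C(z/123, 2) = z(z − 123)/(2·123), giving z² − 123z − 123·145·144 ≤ 0 and hence z ≤ (1/2)[123 + √(15129 + 4·2568240)] = (1/2)[123 + √10288089] ≈ (1/2)(123 + 3207.5051) = 1665.2526.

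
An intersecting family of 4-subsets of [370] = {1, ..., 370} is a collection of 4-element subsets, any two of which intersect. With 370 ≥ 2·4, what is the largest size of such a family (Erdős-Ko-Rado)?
max |F| = C(369, 3) = 8305944

The Erdős-Ko-Rado theorem states: for n ≥ 2k, an intersecting family of k-subsets of an n-element set has size at most C(n − 1, k − 1), with equality for 'star' families {A ⊆ [n] : |A| = k, i ∈ A} (fix an element i). For n = 370, k = 4: C(369, 3) = 8305944.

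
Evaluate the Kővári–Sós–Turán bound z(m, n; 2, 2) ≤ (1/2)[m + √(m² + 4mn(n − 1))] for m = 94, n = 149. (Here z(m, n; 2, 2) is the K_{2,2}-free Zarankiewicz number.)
z(94, 149; 2, 2) ≤ (1/2)[94 + √(94² + 4·94·149·148)] = (1/2)[94 + √8300388] = 1487.5197

Kővári–Sós–Turán: let r_1, ..., r_94 be the row sums and z = Σ r_i the total number of 1s. Each pair of columns can share at most one row with both entries 1 (else a 2×2 all-ones block appears), so Σ_i C(r_i, 2) ≤ C(149, 2) = 11026. By convexity Σ_i C(r_i, 2) ≥ 94·C(z/94, 2) = z(z − 94)/(2·94), giving z² − 94z − 94·149·148 ≤ 0 and hence z ≤ (1/2)[94 + √(8836 + 4·2072888)] = (1/2)[94 + √8300388] ≈ (1/2)(94 + 2881.0394) = 1487.5197.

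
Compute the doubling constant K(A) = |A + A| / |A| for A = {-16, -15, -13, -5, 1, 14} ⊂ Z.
K = |A + A| / |A| = 21/6 = 7/2

Enumerate A + A = {a + b : a, b ∈ A}. With |A| = 6, there are |A|^2 = 36 ordered sum pairs; collecting distinct values, A + A = {-32, -31, -30, -29, -28, -26, -21, -20, -18, -15, -14, -12, -10, -4, -2, -1, 1, 2, 9, 15, 28}, so |A + A| = 21. Thus K = 21/6 = 7/2. For comparison, the minimum possible |A + A| over all 6-element sets is 2·6 − 1 = 11 (so min K = 11/6), attained only by arithmetic progressions.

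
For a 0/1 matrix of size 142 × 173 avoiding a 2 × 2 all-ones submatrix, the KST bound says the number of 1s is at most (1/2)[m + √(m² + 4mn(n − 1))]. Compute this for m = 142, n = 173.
z(142, 173; 2, 2) ≤ (1/2)[142 + √(142² + 4·142·173·172)] = (1/2)[142 + √16921572] = 2127.7919

Kővári–Sós–Turán: let r_1, ..., r_142 be the row sums and z = Σ r_i the total number of 1s. Each pair of columns can share at most one row with both entries 1 (else a 2×2 all-ones block appears), so Σ_i C(r_i, 2) ≤ C(173, 2) = 14878. By convexity Σ_i C(r_i, 2) ≥ 142·C(z/142, 2) = z(z − 142)/(2·142), giving z² − 142z − 142·173·172 ≤ 0 and hence z ≤ (1/2)[142 + √(20164 + 4·4225352)] = (1/2)[142 + √16921572] ≈ (1/2)(142 + 4113.5838) = 2127.7919.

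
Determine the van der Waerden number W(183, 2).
W(183, 2) = 183 + 1 = 184

A 2-term AP is any pair of integers, so a monochromatic 2-AP exists iff some colour is used at least twice. With 183 colours, the colouring i ↦ i on {1, ..., 183} uses each colour once, avoiding any monochromatic pair, so W(183, 2) > 183. For {1, ..., 184}, pigeonhole forces two integers of the same colour, which form a monochromatic 2-AP. Hence W(183, 2) = 184.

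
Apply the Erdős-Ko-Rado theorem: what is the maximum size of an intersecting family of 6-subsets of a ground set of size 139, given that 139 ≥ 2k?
max |F| = C(138, 5) = 387610812

The Erdős-Ko-Rado theorem states: for n ≥ 2k, an intersecting family of k-subsets of an n-element set has size at most C(n − 1, k − 1), with equality for 'star' families {A ⊆ [n] : |A| = k, i ∈ A} (fix an element i). For n = 139, k = 6: C(138, 5) = 387610812.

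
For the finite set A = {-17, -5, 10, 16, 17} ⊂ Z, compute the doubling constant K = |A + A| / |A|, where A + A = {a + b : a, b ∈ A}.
K = |A + A| / |A| = 15/5 = 3

Enumerate A + A = {a + b : a, b ∈ A}. With |A| = 5, there are |A|^2 = 25 ordered sum pairs; collecting distinct values, A + A = {-34, -22, -10, -7, -1, 0, 5, 11, 12, 20, 26, 27, 32, 33, 34}, so |A + A| = 15. Thus K = 15/5 = 3. For comparison, the minimum possible |A + A| over all 5-element sets is 2·5 − 1 = 9 (so min K = 9/5), attained only by arithmetic progressions.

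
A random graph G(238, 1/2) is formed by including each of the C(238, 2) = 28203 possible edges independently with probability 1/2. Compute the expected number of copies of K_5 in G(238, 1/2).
E[# K_5] = C(238, 5) · (1/2)^C(5, 2) = 6100139682 / 2^10 = 3050069841/512 ≈ 5957167.658203

For each 5-subset S of vertices (there are C(238, 5) = 6100139682 such S), let X_S = 1 if S induces a K_5 (all C(5, 2) = 10 edges present). Then P(X_S = 1) = (1/2)^10 = 1/1024. By linearity of expectation, E[# K_5] = C(238, 5) · (1/2)^10 = 6100139682 / 1024 = 3050069841/512 ≈ 5957167.658203.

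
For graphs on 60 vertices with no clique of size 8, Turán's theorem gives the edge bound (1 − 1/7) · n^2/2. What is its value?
Turán density bound = (6/7) · 60^2/2 = 10800/7 ≈ 1542.8571

Turán's theorem: ex(n, K_{r+1}) is achieved by the complete r-partite Turán graph T(n, r) with parts as balanced as possible, and is at most (1 − 1/r) · n^2/2. For r = 7, n = 60: the density bound is (6/7) · 3600/2 = 10800/7 ≈ 1542.8571. The integer-valued extremum is e(T(60, 7)) = 1542, which is strictly less than the density bound 10800/7 since 7 ∤ 60 (the parts of T(60, 7) cannot all be equal).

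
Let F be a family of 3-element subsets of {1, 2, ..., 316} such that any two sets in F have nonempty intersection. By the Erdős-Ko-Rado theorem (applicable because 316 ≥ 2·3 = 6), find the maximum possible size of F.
max |F| = C(315, 2) = 49455

Erdős-Ko-Rado (1961): when n ≥ 2k, max |F| = C(n−1, k−1). The bound is attained by the star {A : i ∈ A} for any fixed i ∈ [n]. Here C(316−1, 3−1) = C(315, 2) = 49455.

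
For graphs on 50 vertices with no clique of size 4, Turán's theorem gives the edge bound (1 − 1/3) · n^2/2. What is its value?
Turán density bound = (2/3) · 50^2/2 = 2500/3 ≈ 833.3333

Turán's theorem: ex(n, K_{r+1}) is achieved by the complete r-partite Turán graph T(n, r) with parts as balanced as possible, and is at most (1 − 1/r) · n^2/2. For r = 3, n = 50: the density bound is (2/3) · 2500/2 = 2500/3 ≈ 833.3333. The integer-valued extremum is e(T(50, 3)) = 833, which is strictly less than the density bound 2500/3 since 3 ∤ 50 (the parts of T(50, 3) cannot all be equal).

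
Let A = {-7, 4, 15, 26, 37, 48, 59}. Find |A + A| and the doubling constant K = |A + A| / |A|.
K = |A + A| / |A| = 13/7

Enumerate A + A = {a + b : a, b ∈ A}. With |A| = 7, there are |A|^2 = 49 ordered sum pairs; collecting distinct values, A + A = {-14, -3, 8, 19, 30, 41, 52, 63, 74, 85, 96, 107, 118}, so |A + A| = 13. Thus K = 13/7. Here |A + A| = 2|A| − 1 = 13, the minimum possible — so K = 13/7 is minimal, which holds iff A is an arithmetic progression.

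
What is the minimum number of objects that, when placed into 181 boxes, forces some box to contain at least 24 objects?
n = (24 − 1)·181 + 1 = 4164

By the generalised pigeonhole principle, to guarantee some box contains ≥ r objects we need more than (r − 1) · k objects total. Threshold: n = (r − 1) · k + 1. With r = 24 and k = 181: n = 23 · 181 + 1 = 4163 + 1 = 4164. For n = 4163 = 23 · 181, we can put exactly 23 objects in every box, avoiding 24 in any single one — so 4164 is tight.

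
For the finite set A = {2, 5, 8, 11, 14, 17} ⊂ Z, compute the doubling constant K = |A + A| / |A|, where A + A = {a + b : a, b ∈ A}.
K = |A + A| / |A| = 11/6

Enumerate A + A = {a + b : a, b ∈ A}. With |A| = 6, there are |A|^2 = 36 ordered sum pairs; collecting distinct values, A + A = {4, 7, 10, 13, 16, 19, 22, 25, 28, 31, 34}, so |A + A| = 11. Thus K = 11/6. Here |A + A| = 2|A| − 1 = 11, the minimum possible — so K = 11/6 is minimal, which holds iff A is an arithmetic progression.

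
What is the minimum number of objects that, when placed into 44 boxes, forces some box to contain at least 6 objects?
n = (6 − 1)·44 + 1 = 221

By the generalised pigeonhole principle, to guarantee some box contains ≥ r objects we need more than (r − 1) · k objects total. Threshold: n = (r − 1) · k + 1. With r = 6 and k = 44: n = 5 · 44 + 1 = 220 + 1 = 221. For n = 220 = 5 · 44, we can put exactly 5 objects in every box, avoiding 6 in any single one — so 221 is tight.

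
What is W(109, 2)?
W(109, 2) = 109 + 1 = 110

A 2-term AP is any pair of integers, so a monochromatic 2-AP exists iff some colour is used at least twice. With 109 colours, the colouring i ↦ i on {1, ..., 109} uses each colour once, avoiding any monochromatic pair, so W(109, 2) > 109. For {1, ..., 110}, pigeonhole forces two integers of the same colour, which form a monochromatic 2-AP. Hence W(109, 2) = 110.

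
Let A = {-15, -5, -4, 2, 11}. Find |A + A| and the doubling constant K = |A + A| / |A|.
K = |A + A| / |A| = 15/5 = 3

Enumerate A + A = {a + b : a, b ∈ A}. With |A| = 5, there are |A|^2 = 25 ordered sum pairs; collecting distinct values, A + A = {-30, -20, -19, -13, -10, -9, -8, -4, -3, -2, 4, 6, 7, 13, 22}, so |A + A| = 15. Thus K = 15/5 = 3. For comparison, the minimum possible |A + A| over all 5-element sets is 2·5 − 1 = 9 (so min K = 9/5), attained only by arithmetic progressions.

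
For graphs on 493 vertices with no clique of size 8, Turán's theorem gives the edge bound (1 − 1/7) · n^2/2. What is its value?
Turán density bound = (6/7) · 493^2/2 = 729147/7 ≈ 104163.8571

Turán's theorem: ex(n, K_{r+1}) is achieved by the complete r-partite Turán graph T(n, r) with parts as balanced as possible, and is at most (1 − 1/r) · n^2/2. For r = 7, n = 493: the density bound is (6/7) · 243049/2 = 729147/7 ≈ 104163.8571. The integer-valued extremum is e(T(493, 7)) = 104163, which is strictly less than the density bound 729147/7 since 7 ∤ 493 (the parts of T(493, 7) cannot all be equal).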